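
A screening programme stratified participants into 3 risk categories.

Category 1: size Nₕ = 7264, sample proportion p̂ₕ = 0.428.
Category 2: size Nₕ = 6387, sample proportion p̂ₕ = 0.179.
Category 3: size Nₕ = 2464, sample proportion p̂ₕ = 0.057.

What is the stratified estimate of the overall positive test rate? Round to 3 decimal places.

0.273

Wₕ = Nₕ/N with N = 16115: 0.4508, 0.3963, 0.1529.
p̂_st = 0.4508·0.428 + 0.3963·0.179 + 0.1529·0.057 ≈ 0.27259... → 0.273.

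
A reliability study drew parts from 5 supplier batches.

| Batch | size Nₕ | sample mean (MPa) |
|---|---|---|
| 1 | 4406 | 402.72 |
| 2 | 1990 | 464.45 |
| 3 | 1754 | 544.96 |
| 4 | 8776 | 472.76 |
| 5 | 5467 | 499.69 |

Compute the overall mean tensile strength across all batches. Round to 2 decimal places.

470.47

N = 22393; weights Wₕ = Nₕ/N = (0.1968, 0.0889, 0.0783, 0.3919, 0.2441).
x̄_st = Σ Wₕ·x̄ₕ = 0.1968·402.72 + 0.0889·464.45 + 0.0783·544.96 + 0.3919·472.76 + 0.2441·499.69 ≈ 470.4705...
→ 470.47.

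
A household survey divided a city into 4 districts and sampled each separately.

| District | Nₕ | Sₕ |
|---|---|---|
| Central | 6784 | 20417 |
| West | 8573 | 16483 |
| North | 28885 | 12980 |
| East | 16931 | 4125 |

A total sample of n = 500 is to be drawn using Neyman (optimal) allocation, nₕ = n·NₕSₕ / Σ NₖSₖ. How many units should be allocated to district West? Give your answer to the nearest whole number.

98

Central: NₕSₕ = 6784·20417 = 138508928
West: NₕSₕ = 8573·16483 = 141308759
North: NₕSₕ = 28885·12980 = 374927300
East: NₕSₕ = 16931·4125 = 69840375
Σ NₕSₕ = 724585362.
n_West = 500·141308759/724585362 = 97.510... → 98.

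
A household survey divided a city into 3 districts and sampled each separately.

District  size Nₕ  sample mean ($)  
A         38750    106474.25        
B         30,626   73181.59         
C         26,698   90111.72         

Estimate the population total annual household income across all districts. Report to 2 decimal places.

A: 38750·106474.25 = 4125877187.5
B: 30626·73181.59 = 2241259375.34
C: 26698·90111.72 = 2405802700.56
τ̂ = Σ Nₕx̄ₕ = 8772939263.40.

8772939263.40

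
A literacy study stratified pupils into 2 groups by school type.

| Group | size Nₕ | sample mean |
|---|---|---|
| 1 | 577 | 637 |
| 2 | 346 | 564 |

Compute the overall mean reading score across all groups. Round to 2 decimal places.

609.63

x̄_st = (Σ Nₕx̄ₕ) / (Σ Nₕ) = (577·637 + 346·564) / 923
= 562693 / 923 = 609.6349... → 609.63.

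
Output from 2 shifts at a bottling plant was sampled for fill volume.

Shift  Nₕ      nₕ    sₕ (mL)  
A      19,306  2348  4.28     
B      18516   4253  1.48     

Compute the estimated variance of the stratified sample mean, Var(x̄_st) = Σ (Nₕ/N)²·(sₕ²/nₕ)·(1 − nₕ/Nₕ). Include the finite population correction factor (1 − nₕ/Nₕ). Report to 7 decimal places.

0.0018806

N = 37822; Wₕ = Nₕ/N.
shift A: (19306/37822)²·4.28²/2348·(1 − 2348/19306) = 0.0017855310
shift B: (18516/37822)²·1.48²/4253·(1 − 4253/18516) = 0.0000950817
Sum = 0.0018806128 → 0.0018806.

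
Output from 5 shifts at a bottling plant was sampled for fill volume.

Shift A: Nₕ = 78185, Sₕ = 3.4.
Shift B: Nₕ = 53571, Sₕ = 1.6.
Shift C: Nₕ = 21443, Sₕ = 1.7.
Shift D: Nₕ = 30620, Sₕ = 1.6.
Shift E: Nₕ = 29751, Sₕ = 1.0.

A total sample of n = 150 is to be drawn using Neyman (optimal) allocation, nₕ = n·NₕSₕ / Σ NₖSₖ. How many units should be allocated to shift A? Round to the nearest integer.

A: NₕSₕ = 78185·3.4 = 265829
B: NₕSₕ = 53571·1.6 = 85713.6
C: NₕSₕ = 21443·1.7 = 36453.1
D: NₕSₕ = 30620·1.6 = 48992
E: NₕSₕ = 29751·1.0 = 29751
Σ NₕSₕ = 466738.7.
n_A = 150·265829/466738.7 = 85.432... → 85.

85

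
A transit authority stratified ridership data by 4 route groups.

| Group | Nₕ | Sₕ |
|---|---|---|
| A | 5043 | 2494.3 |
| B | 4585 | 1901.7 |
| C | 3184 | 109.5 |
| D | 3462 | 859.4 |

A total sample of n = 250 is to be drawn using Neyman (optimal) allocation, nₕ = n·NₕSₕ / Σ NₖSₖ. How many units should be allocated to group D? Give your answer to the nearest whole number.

30

A: NₕSₕ = 5043·2494.3 = 12578754.9
B: NₕSₕ = 4585·1901.7 = 8719294.5
C: NₕSₕ = 3184·109.5 = 348648
D: NₕSₕ = 3462·859.4 = 2975242.8
Σ NₕSₕ = 24621940.2.
n_D = 250·2975242.8/24621940.2 = 30.209... → 30.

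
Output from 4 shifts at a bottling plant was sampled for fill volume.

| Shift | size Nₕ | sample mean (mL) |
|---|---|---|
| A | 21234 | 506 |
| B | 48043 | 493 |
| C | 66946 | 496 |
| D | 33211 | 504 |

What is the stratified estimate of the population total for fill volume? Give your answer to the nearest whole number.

84373163

Estimate total by summing Nₕ·x̄ₕ over strata.
21234·506 + 48043·493 + 66946·496 + 33211·504 = 10744404 + 23685199 + 33205216 + 16738344 = 84373163.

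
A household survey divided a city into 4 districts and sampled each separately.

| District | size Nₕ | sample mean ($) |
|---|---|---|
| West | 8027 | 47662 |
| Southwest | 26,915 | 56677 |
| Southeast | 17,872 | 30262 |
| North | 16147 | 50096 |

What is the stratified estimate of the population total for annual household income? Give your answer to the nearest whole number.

3257786905

West: 8027·47662 = 382582874
Southwest: 26915·56677 = 1525461455
Southeast: 17872·30262 = 540842464
North: 16147·50096 = 808900112
τ̂ = Σ Nₕx̄ₕ = 3257786905.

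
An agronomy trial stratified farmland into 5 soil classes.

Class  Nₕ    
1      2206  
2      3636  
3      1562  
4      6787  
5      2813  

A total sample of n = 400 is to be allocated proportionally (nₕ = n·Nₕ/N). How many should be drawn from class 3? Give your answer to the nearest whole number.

37

Share of class 3 = 1562/17004 = 0.09186.
Allocate 400 × 0.09186 = 36.744... → 37.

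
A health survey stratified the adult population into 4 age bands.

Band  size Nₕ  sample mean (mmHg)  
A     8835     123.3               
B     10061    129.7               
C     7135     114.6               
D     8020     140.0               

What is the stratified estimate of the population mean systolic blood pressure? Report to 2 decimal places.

N = 8835 + 10061 + 7135 + 8020 = 34051.
Overall mean = Σ (Nₕ/N)·x̄ₕ — weight by population share, not a simple average.
Σ Nₕx̄ₕ = 8835·123.3 + 10061·129.7 + 7135·114.6 + 8020·140.0 = 1089355.5 + 1304911.7 + 817671 + 1122800 = 4334738.2.
Divide by N: 4334738.2 / 34051 = 127.3013... → 127.30.

127.30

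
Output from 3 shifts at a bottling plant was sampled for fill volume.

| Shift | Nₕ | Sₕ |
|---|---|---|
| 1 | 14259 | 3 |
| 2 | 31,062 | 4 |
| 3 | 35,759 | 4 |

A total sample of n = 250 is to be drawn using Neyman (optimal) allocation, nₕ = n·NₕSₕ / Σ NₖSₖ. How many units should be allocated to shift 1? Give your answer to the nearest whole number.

34

1: NₕSₕ = 14259·3 = 42777
2: NₕSₕ = 31062·4 = 124248
3: NₕSₕ = 35759·4 = 143036
Σ NₕSₕ = 310061.
n_1 = 250·42777/310061 = 34.491... → 34.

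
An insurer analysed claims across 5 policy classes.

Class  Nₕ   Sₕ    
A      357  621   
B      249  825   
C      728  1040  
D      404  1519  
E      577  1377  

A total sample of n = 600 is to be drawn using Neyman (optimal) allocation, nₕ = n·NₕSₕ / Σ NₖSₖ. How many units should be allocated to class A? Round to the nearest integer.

Σ NₕSₕ = 357·621 + 249·825 + 728·1040 + 404·1519 + 577·1377 = 2592447.
Share for A: 221697/2592447 = 0.08552.
n_A = 600 × 0.08552 = 51.310... → 51.

51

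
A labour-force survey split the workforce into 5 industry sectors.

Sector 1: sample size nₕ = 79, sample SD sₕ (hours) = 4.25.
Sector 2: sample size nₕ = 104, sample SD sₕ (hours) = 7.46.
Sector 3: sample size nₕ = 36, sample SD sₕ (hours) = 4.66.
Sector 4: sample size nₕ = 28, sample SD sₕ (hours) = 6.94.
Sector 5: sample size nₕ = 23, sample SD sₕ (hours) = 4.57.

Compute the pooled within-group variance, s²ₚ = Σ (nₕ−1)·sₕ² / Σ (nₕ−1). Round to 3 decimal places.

36.456

1: (79−1)·4.25² = 78·18.0625 = 1408.875
2: (104−1)·7.46² = 103·55.6516 = 5732.1148
3: (36−1)·4.66² = 35·21.7156 = 760.046
4: (28−1)·6.94² = 27·48.1636 = 1300.4172
5: (23−1)·4.57² = 22·20.8849 = 459.4678
Numerator = 9660.9208; denominator = Σ(nₕ−1) = 265.
s²ₚ = 9660.9208/265 = 36.45630... → 36.456.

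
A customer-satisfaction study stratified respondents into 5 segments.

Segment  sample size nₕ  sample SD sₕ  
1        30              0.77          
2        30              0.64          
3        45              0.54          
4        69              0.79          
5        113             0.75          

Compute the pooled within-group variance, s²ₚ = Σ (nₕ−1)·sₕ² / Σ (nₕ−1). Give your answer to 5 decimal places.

0.52249

1: (30−1)·0.77² = 29·0.5929 = 17.1941
2: (30−1)·0.64² = 29·0.4096 = 11.8784
3: (45−1)·0.54² = 44·0.2916 = 12.8304
4: (69−1)·0.79² = 68·0.6241 = 42.4388
5: (113−1)·0.75² = 112·0.5625 = 63
Numerator = 147.3417; denominator = Σ(nₕ−1) = 282.
s²ₚ = 147.3417/282 = 0.5224883... → 0.52249.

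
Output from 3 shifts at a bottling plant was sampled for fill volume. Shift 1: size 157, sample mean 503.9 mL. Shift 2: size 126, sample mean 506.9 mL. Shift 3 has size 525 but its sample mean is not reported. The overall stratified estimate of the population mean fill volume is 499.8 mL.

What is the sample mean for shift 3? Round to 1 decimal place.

N = 157 + 126 + 525 = 808.
Overall total = μ·N = 499.8·808 = 403838.4.
Subtract the known strata: 157·503.9 + 126·506.9 = 142981.7.
Remaining total for shift 3: 403838.4 − 142981.7 = 260856.7.
Divide by its size: 260856.7 / 525 = 496.870... → 496.9.

496.9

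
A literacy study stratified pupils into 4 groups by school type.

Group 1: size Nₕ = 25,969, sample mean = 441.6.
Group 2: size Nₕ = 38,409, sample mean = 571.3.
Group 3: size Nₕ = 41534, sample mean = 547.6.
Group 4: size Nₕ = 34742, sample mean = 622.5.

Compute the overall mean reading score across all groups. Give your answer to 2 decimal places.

553.00

x̄_st = (Σ Nₕx̄ₕ) / (Σ Nₕ) = (25969·441.6 + 38409·571.3 + 41534·547.6 + 34742·622.5) / 140654
= 77781885.5 / 140654 = 553.0016... → 553.00.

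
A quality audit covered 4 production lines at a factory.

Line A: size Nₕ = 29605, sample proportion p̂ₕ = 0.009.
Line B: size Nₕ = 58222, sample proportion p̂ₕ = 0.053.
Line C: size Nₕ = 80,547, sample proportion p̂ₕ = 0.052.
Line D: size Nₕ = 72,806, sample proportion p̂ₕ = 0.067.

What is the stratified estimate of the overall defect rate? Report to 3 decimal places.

Wₕ = Nₕ/N with N = 241180: 0.1228, 0.2414, 0.3340, 0.3019.
p̂_st = 0.1228·0.009 + 0.2414·0.053 + 0.3340·0.052 + 0.3019·0.067 ≈ 0.05149... → 0.051.

0.051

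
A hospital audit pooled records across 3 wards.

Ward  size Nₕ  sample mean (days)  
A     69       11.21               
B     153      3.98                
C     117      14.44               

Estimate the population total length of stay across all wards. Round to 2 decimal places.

A: 69·11.21 = 773.49
B: 153·3.98 = 608.94
C: 117·14.44 = 1689.48
τ̂ = Σ Nₕx̄ₕ = 3071.91.

3071.91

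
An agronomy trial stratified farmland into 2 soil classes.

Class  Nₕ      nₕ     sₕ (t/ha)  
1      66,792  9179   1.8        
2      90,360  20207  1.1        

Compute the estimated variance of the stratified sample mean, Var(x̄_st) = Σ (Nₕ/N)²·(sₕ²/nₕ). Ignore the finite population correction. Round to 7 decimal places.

N = 157152. Term for each stratum: Wₕ²sₕ²/nₕ.
Var(x̄_st) = 0.0000637615 + 0.0000197969 = 0.0000835584 → 0.0000836.

0.0000836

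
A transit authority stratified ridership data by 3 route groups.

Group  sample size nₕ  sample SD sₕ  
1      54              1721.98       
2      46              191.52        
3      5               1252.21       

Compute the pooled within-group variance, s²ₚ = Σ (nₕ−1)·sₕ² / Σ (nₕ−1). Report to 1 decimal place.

1618422.7

1: (54−1)·1721.98² = 53·2965215.1204 = 157156401.3812
2: (46−1)·191.52² = 45·36679.9104 = 1650595.968
3: (5−1)·1252.21² = 4·1568029.8841 = 6272119.5364
Numerator = 165079116.8856; denominator = Σ(nₕ−1) = 102.
s²ₚ = 165079116.8856/102 = 1618422.715... → 1618422.7.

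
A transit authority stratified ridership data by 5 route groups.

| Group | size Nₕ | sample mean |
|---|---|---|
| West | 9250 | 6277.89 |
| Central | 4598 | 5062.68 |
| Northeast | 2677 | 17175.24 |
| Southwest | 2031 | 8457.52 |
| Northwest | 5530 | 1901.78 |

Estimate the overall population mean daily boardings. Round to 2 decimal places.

6436.14

x̄_st = (Σ Nₕx̄ₕ) / (Σ Nₕ) = (9250·6277.89 + 4598·5062.68 + 2677·17175.24 + 2031·8457.52 + 5530·1901.78) / 24086
= 155020869.14 / 24086 = 6436.1400... → 6436.14.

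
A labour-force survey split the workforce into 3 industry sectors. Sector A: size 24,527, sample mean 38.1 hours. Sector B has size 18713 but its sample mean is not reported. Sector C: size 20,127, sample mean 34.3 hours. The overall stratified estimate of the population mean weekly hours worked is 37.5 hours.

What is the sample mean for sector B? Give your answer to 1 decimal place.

40.2

N = 24527 + 18713 + 20127 = 63367.
Overall total = μ·N = 37.5·63367 = 2376262.5.
Subtract the known strata: 24527·38.1 + 20127·34.3 = 1624834.8.
Remaining total for sector B: 2376262.5 − 1624834.8 = 751427.7.
Divide by its size: 751427.7 / 18713 = 40.155... → 40.2.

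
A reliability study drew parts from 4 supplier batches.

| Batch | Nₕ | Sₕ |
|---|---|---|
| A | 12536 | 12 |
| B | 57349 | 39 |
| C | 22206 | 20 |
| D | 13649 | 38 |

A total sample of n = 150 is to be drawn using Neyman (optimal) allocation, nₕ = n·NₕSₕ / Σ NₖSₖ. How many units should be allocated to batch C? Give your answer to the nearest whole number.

A: NₕSₕ = 12536·12 = 150432
B: NₕSₕ = 57349·39 = 2236611
C: NₕSₕ = 22206·20 = 444120
D: NₕSₕ = 13649·38 = 518662
Σ NₕSₕ = 3349825.
n_C = 150·444120/3349825 = 19.887... → 20.

20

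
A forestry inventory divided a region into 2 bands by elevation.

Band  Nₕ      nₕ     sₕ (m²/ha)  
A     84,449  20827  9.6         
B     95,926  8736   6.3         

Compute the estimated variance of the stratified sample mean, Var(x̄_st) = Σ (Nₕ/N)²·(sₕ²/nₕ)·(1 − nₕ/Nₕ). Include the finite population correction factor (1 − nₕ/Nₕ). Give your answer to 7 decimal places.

N = 180375; Wₕ = Nₕ/N.
band A: (84449/180375)²·9.6²/20827·(1 − 20827/84449) = 0.0007307434
band B: (95926/180375)²·6.3²/8736·(1 − 8736/95926) = 0.0011679353
Sum = 0.0018986787 → 0.0018987.

0.0018987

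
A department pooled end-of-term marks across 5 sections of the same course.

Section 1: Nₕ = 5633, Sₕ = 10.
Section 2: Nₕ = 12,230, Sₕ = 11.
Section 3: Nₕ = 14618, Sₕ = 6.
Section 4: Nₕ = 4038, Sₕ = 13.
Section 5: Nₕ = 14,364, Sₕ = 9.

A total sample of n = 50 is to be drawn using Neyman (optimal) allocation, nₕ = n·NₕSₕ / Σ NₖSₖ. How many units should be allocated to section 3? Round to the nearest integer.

Σ NₕSₕ = 5633·10 + 12230·11 + 14618·6 + 4038·13 + 14364·9 = 460338.
Share for 3: 87708/460338 = 0.19053.
n_3 = 50 × 0.19053 = 9.526... → 10.

10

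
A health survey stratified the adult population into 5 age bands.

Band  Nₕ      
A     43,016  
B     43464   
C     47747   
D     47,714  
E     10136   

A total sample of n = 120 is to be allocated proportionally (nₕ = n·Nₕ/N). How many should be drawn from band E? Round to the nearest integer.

N = 43016 + 43464 + 47747 + 47714 + 10136 = 192077.
n_E = 120·10136/192077 = 6.332... → 6.

6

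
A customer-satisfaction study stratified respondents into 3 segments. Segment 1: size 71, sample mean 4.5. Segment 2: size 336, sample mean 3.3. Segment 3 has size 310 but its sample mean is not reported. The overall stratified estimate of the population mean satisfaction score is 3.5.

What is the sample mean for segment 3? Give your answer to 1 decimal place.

Σ Nₕx̄ₕ = N·μ, so 310·x̄_3 = 717·3.5 − (71·4.5 + 336·3.3).
= 2509.5 − 1428.3 = 1081.2.
x̄_3 = 1081.2 / 310 = 3.488... → 3.5.

3.5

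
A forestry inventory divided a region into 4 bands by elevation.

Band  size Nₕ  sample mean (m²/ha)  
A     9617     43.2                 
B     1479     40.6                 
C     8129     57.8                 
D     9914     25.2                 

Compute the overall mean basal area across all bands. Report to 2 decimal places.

N = 29139; weights Wₕ = Nₕ/N = (0.3300, 0.0508, 0.2790, 0.3402).
x̄_st = Σ Wₕ·x̄ₕ = 0.3300·43.2 + 0.0508·40.6 + 0.2790·57.8 + 0.3402·25.2 ≈ 41.0169...
→ 41.02.

41.02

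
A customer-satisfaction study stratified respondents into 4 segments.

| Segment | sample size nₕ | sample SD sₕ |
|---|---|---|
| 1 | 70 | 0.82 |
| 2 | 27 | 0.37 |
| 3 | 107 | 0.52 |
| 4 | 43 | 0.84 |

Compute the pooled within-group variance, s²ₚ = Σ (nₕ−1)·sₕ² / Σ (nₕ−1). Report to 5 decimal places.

0.44548

Degrees of freedom: 69 + 26 + 106 + 42 = 243.
Σ(nₕ−1)sₕ² = 69·0.6724 + 26·0.1369 + 106·0.2704 + 42·0.7056 = 108.2526.
s²ₚ = 108.2526 / 243 = 0.4454840... → 0.44548.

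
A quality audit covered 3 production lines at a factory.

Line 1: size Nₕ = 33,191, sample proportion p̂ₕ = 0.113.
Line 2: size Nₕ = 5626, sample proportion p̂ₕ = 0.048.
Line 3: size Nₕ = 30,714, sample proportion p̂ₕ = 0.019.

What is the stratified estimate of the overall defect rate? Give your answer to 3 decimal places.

0.066

N = 33191 + 5626 + 30714 = 69531.
Overall proportion = Σ (Nₕ/N)·p̂ₕ.
Σ Nₕp̂ₕ = 3750.583 + 270.048 + 583.566 = 4604.197.
4604.197 / 69531 = 0.06622... → 0.066.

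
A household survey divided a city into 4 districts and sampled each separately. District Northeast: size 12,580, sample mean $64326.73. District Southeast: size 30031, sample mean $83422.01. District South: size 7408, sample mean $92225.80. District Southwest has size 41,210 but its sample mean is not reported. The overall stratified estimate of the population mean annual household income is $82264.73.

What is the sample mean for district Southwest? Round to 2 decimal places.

85106.62

N = 12580 + 30031 + 7408 + 41210 = 91229.
Overall total = μ·N = 82264.73·91229 = 7504929053.17.
Subtract the known strata: 12580·64326.73 + 30031·83422.01 + 7408·92225.80 = 3997685372.11.
Remaining total for district Southwest: 7504929053.17 − 3997685372.11 = 3507243681.06.
Divide by its size: 3507243681.06 / 41210 = 85106.6169... → 85106.62.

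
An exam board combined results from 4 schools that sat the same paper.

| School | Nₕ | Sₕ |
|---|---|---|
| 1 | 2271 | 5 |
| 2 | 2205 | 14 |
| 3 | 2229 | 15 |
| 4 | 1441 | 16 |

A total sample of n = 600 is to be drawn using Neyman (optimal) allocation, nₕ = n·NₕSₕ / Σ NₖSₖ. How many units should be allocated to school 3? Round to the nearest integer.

203

1: NₕSₕ = 2271·5 = 11355
2: NₕSₕ = 2205·14 = 30870
3: NₕSₕ = 2229·15 = 33435
4: NₕSₕ = 1441·16 = 23056
Σ NₕSₕ = 98716.
n_3 = 600·33435/98716 = 203.219... → 203.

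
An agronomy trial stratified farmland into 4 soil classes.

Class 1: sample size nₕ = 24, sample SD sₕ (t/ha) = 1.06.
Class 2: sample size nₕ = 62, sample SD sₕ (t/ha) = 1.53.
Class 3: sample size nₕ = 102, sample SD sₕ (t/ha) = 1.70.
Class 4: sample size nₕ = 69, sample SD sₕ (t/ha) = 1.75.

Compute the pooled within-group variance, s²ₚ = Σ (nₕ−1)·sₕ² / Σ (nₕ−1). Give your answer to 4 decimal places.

1: (24−1)·1.06² = 23·1.1236 = 25.8428
2: (62−1)·1.53² = 61·2.3409 = 142.7949
3: (102−1)·1.70² = 101·2.89 = 291.89
4: (69−1)·1.75² = 68·3.0625 = 208.25
Numerator = 668.7777; denominator = Σ(nₕ−1) = 253.
s²ₚ = 668.7777/253 = 2.643390... → 2.6434.

2.6434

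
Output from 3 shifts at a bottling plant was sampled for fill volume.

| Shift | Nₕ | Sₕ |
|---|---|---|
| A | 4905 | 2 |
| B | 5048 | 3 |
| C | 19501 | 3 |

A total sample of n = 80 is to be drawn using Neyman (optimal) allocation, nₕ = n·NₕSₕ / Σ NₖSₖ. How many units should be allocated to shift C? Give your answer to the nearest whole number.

56

Σ NₕSₕ = 4905·2 + 5048·3 + 19501·3 = 83457.
Share for C: 58503/83457 = 0.70100.
n_C = 80 × 0.70100 = 56.080... → 56.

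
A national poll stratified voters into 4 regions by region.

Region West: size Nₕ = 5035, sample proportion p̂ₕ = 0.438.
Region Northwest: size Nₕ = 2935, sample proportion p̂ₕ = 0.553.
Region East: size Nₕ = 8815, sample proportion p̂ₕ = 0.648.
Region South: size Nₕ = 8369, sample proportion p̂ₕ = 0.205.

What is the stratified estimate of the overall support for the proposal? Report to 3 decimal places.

0.447

N = 5035 + 2935 + 8815 + 8369 = 25154.
Overall proportion = Σ (Nₕ/N)·p̂ₕ.
Σ Nₕp̂ₕ = 2205.33 + 1623.055 + 5712.12 + 1715.645 = 11256.15.
11256.15 / 25154 = 0.44749... → 0.447.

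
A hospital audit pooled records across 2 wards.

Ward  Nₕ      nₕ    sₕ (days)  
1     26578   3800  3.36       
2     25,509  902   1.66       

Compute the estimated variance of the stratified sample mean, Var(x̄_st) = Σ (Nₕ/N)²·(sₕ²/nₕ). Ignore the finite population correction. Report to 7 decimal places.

0.0015063

N = 52087; Wₕ = Nₕ/N.
ward 1: (26578/52087)²·3.36²/3800 = 0.0007735366
ward 2: (25509/52087)²·1.66²/902 = 0.0007327196
Sum = 0.0015062562 → 0.0015063.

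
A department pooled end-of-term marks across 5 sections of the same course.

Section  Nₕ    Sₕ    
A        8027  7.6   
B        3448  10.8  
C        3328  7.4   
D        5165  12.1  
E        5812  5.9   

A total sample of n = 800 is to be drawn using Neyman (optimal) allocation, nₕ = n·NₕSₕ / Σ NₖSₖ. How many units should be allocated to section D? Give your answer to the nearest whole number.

228

Σ NₕSₕ = 8027·7.6 + 3448·10.8 + 3328·7.4 + 5165·12.1 + 5812·5.9 = 219658.1.
Share for D: 62496.5/219658.1 = 0.28452.
n_D = 800 × 0.28452 = 227.614... → 228.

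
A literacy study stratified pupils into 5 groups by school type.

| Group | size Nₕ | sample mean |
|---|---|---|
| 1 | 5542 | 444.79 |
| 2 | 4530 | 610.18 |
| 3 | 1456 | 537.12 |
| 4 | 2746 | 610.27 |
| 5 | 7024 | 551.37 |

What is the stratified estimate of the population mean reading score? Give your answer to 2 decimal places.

542.77

N = 21298; weights Wₕ = Nₕ/N = (0.2602, 0.2127, 0.0684, 0.1289, 0.3298).
x̄_st = Σ Wₕ·x̄ₕ = 0.2602·444.79 + 0.2127·610.18 + 0.0684·537.12 + 0.1289·610.27 + 0.3298·551.37 ≈ 542.7652...
→ 542.77.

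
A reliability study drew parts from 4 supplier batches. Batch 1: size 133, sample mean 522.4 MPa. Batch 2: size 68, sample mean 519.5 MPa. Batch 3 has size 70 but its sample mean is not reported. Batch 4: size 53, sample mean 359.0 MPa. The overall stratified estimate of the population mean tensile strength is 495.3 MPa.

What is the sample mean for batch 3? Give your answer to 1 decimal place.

N = 133 + 68 + 70 + 53 = 324.
Overall total = μ·N = 495.3·324 = 160477.2.
Subtract the known strata: 133·522.4 + 68·519.5 + 53·359.0 = 123832.2.
Remaining total for batch 3: 160477.2 − 123832.2 = 36645.
Divide by its size: 36645 / 70 = 523.5 → 523.5.

523.5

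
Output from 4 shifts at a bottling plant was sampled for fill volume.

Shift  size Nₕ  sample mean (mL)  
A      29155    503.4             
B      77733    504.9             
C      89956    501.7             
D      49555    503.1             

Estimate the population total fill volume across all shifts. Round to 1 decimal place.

Population total = Σ Nₕ·x̄ₕ (each stratum's size times its mean).
29155·503.4 + 77733·504.9 + 89956·501.7 + 49555·503.1 = 14676627 + 39247391.7 + 45130925.2 + 24931120.5 = 123986064.4.

123986064.4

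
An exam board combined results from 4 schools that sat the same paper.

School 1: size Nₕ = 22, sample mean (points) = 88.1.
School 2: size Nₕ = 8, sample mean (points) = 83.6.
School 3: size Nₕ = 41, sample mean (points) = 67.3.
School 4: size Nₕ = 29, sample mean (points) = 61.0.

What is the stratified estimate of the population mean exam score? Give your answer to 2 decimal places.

N = 100; weights Wₕ = Nₕ/N = (0.2200, 0.0800, 0.4100, 0.2900).
x̄_st = Σ Wₕ·x̄ₕ = 0.2200·88.1 + 0.0800·83.6 + 0.4100·67.3 + 0.2900·61.0 ≈ 71.353
→ 71.35.

71.35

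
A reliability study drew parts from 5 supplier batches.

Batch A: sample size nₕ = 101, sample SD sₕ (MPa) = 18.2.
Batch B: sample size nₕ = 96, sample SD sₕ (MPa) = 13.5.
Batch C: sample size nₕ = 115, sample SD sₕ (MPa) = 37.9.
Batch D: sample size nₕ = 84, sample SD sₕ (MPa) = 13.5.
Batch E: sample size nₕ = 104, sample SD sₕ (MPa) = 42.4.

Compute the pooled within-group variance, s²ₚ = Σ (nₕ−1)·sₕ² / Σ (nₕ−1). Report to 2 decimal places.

837.34

A: (101−1)·18.2² = 100·331.24 = 33124
B: (96−1)·13.5² = 95·182.25 = 17313.75
C: (115−1)·37.9² = 114·1436.41 = 163750.74
D: (84−1)·13.5² = 83·182.25 = 15126.75
E: (104−1)·42.4² = 103·1797.76 = 185169.28
Numerator = 414484.52; denominator = Σ(nₕ−1) = 495.
s²ₚ = 414484.52/495 = 837.3425... → 837.34.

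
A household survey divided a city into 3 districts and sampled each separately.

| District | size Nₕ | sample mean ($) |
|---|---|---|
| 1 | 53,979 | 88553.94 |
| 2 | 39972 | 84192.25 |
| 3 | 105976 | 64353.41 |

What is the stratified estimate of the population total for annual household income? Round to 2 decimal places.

14965302722.42

Population total = Σ Nₕ·x̄ₕ (each stratum's size times its mean).
53979·88553.94 + 39972·84192.25 + 105976·64353.41 = 4780053127.26 + 3365332617 + 6819916978.16 = 14965302722.42.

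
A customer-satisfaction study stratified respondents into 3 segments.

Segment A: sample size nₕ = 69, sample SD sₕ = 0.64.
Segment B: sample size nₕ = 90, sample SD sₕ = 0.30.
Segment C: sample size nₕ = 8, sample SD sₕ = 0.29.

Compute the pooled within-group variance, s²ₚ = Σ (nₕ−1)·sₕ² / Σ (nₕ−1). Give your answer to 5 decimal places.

A: (69−1)·0.64² = 68·0.4096 = 27.8528
B: (90−1)·0.30² = 89·0.09 = 8.01
C: (8−1)·0.29² = 7·0.0841 = 0.5887
Numerator = 36.4515; denominator = Σ(nₕ−1) = 164.
s²ₚ = 36.4515/164 = 0.2222652... → 0.22227.

0.22227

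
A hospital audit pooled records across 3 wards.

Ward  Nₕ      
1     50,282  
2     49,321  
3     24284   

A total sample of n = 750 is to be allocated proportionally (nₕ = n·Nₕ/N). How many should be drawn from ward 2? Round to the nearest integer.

299

Share of ward 2 = 49321/123887 = 0.39811.
Allocate 750 × 0.39811 = 298.585... → 299.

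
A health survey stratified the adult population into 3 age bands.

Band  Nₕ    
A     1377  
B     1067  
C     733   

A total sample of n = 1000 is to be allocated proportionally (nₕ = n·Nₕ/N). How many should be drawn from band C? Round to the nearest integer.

Share of band C = 733/3177 = 0.23072.
Allocate 1000 × 0.23072 = 230.721... → 231.

231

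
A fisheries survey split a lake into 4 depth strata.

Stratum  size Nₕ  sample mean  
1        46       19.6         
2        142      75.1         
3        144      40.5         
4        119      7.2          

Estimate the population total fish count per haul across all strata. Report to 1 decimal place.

18254.6

Population total = Σ Nₕ·x̄ₕ (each stratum's size times its mean).
46·19.6 + 142·75.1 + 144·40.5 + 119·7.2 = 901.6 + 10664.2 + 5832 + 856.8 = 18254.6.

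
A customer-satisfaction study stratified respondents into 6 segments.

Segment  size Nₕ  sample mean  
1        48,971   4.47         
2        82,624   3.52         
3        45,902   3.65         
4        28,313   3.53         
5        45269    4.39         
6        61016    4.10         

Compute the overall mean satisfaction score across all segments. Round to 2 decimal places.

3.93

N = 48971 + 82624 + 45902 + 28313 + 45269 + 61016 = 312095.
The stratified mean weights each stratum mean by its population share Nₕ/N.
Σ Nₕx̄ₕ = 48971·4.47 + 82624·3.52 + 45902·3.65 + 28313·3.53 + 45269·4.39 + 61016·4.10 = 218900.37 + 290836.48 + 167542.3 + 99944.89 + 198730.91 + 250165.6 = 1226120.55.
Divide by N: 1226120.55 / 312095 = 3.9287... → 3.93.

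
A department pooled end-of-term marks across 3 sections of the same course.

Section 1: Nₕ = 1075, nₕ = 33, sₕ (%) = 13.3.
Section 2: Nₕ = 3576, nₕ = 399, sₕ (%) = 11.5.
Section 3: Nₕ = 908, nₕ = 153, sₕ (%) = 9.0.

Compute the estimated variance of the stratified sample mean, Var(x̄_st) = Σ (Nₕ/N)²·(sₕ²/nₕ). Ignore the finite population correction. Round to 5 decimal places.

0.35174

N = 5559; Wₕ = Nₕ/N.
section 1: (1075/5559)²·13.3²/33 = 0.20045317
section 2: (3576/5559)²·11.5²/399 = 0.13715905
section 3: (908/5559)²·9.0²/153 = 0.01412446
Sum = 0.35173668 → 0.35174.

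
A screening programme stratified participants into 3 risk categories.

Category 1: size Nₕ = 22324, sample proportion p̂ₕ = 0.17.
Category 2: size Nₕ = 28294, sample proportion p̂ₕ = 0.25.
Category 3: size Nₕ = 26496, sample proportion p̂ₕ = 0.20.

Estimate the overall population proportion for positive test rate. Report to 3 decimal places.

N = 22324 + 28294 + 26496 = 77114.
Overall proportion = Σ (Nₕ/N)·p̂ₕ.
Σ Nₕp̂ₕ = 3795.08 + 7073.5 + 5299.2 = 16167.78.
16167.78 / 77114 = 0.20966... → 0.210.

0.210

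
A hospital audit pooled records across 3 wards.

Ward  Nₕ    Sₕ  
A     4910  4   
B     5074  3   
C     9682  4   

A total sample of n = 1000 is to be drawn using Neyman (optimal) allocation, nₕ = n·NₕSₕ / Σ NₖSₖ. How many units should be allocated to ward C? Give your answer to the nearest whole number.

526

A: NₕSₕ = 4910·4 = 19640
B: NₕSₕ = 5074·3 = 15222
C: NₕSₕ = 9682·4 = 38728
Σ NₕSₕ = 73590.
n_C = 1000·38728/73590 = 526.267... → 526.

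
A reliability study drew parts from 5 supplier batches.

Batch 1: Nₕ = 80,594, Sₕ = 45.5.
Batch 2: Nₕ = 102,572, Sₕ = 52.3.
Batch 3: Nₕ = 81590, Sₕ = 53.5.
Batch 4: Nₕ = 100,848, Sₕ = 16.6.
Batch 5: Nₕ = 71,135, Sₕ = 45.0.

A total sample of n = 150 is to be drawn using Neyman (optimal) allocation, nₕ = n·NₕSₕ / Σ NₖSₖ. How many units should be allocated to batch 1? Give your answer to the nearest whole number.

30

Σ NₕSₕ = 80594·45.5 + 102572·52.3 + 81590·53.5 + 100848·16.6 + 71135·45.0 = 18271759.4.
Share for 1: 3667027/18271759.4 = 0.20069.
n_1 = 150 × 0.20069 = 30.104... → 30.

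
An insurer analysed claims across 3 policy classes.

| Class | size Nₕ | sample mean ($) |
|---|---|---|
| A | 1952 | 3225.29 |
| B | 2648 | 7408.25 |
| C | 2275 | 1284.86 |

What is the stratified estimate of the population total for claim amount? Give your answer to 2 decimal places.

Population total = Σ Nₕ·x̄ₕ (each stratum's size times its mean).
1952·3225.29 + 2648·7408.25 + 2275·1284.86 = 6295766.08 + 19617046 + 2923056.5 = 28835868.58.

28835868.58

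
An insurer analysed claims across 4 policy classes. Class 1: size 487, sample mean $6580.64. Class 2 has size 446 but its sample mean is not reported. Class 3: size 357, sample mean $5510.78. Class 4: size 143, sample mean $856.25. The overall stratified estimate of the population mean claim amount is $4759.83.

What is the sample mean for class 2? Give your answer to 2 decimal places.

3422.14

N = 487 + 446 + 357 + 143 = 1433.
Overall total = μ·N = 4759.83·1433 = 6820836.39.
Subtract the known strata: 487·6580.64 + 357·5510.78 + 143·856.25 = 5294563.89.
Remaining total for class 2: 6820836.39 − 5294563.89 = 1526272.5.
Divide by its size: 1526272.5 / 446 = 3422.1357... → 3422.14.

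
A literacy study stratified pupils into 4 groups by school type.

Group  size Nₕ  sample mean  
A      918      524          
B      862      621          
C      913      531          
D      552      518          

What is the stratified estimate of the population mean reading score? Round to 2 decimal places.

N = 918 + 862 + 913 + 552 = 3245.
The stratified mean weights each stratum mean by its population share Nₕ/N.
Σ Nₕx̄ₕ = 918·524 + 862·621 + 913·531 + 552·518 = 481032 + 535302 + 484803 + 285936 = 1787073.
Divide by N: 1787073 / 3245 = 550.7159... → 550.72.

550.72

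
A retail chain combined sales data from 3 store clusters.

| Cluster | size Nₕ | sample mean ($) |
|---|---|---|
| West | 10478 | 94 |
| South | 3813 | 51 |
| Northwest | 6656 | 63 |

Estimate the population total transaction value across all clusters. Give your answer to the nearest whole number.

1598723

West: 10478·94 = 984932
South: 3813·51 = 194463
Northwest: 6656·63 = 419328
τ̂ = Σ Nₕx̄ₕ = 1598723.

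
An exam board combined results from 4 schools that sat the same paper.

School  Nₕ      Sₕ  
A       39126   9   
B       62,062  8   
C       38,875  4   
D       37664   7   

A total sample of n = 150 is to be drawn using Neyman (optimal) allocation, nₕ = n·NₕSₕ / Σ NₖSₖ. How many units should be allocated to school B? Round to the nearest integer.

Σ NₕSₕ = 39126·9 + 62062·8 + 38875·4 + 37664·7 = 1267778.
Share for B: 496496/1267778 = 0.39163.
n_B = 150 × 0.39163 = 58.744... → 59.

59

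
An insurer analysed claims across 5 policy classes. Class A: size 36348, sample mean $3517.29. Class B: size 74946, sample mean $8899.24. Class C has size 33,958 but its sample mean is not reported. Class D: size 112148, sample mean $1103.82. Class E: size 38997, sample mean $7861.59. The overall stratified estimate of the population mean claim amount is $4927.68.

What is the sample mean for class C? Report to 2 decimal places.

N = 36348 + 74946 + 33958 + 112148 + 38997 = 296397.
Overall total = μ·N = 4927.68·296397 = 1460549568.96.
Subtract the known strata: 36348·3517.29 + 74946·8899.24 + 112148·1103.82 + 38997·7861.59 = 1225178528.55.
Remaining total for class C: 1460549568.96 − 1225178528.55 = 235371040.41.
Divide by its size: 235371040.41 / 33958 = 6931.2398... → 6931.24.

6931.24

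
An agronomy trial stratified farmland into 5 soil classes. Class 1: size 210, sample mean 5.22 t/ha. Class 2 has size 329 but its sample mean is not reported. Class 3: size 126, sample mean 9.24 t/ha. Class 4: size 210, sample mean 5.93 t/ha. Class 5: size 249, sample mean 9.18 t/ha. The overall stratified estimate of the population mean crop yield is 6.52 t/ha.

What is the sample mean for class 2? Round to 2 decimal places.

4.67

Σ Nₕx̄ₕ = N·μ, so 329·x̄_2 = 1124·6.52 − (210·5.22 + 126·9.24 + 210·5.93 + 249·9.18).
= 7328.48 − 5791.56 = 1536.92.
x̄_2 = 1536.92 / 329 = 4.6715... → 4.67.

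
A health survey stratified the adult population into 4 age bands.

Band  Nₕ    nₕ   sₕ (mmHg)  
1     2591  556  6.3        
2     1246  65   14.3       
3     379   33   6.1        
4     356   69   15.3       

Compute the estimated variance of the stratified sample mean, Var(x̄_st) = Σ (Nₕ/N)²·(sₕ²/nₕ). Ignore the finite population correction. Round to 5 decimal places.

N = 4572. Term for each stratum: Wₕ²sₕ²/nₕ.
Var(x̄_st) = 0.02292602 + 0.23365892 + 0.00774839 + 0.02056939 = 0.28490272 → 0.28490.

0.28490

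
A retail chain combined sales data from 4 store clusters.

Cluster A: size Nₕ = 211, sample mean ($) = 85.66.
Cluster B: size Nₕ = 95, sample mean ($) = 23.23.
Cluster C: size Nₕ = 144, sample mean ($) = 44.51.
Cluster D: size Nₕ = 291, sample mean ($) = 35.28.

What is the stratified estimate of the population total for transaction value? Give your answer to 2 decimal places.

Estimate total by summing Nₕ·x̄ₕ over strata.
211·85.66 + 95·23.23 + 144·44.51 + 291·35.28 = 18074.26 + 2206.85 + 6409.44 + 10266.48 = 36957.03.

36957.03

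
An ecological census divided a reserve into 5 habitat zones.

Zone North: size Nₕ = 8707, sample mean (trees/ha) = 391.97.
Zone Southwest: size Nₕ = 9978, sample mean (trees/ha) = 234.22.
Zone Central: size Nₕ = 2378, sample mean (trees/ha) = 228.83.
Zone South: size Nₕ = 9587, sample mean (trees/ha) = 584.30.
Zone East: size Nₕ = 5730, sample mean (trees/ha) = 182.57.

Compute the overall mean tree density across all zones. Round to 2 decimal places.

N = 36380; weights Wₕ = Nₕ/N = (0.2393, 0.2743, 0.0654, 0.2635, 0.1575).
x̄_st = Σ Wₕ·x̄ₕ = 0.2393·391.97 + 0.2743·234.22 + 0.0654·228.83 + 0.2635·584.30 + 0.1575·182.57 ≈ 355.7421...
→ 355.74.

355.74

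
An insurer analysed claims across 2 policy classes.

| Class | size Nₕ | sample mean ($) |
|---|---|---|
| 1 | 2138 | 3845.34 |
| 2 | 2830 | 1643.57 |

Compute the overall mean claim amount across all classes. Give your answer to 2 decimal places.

N = 4968; weights Wₕ = Nₕ/N = (0.4304, 0.5696).
x̄_st = Σ Wₕ·x̄ₕ = 0.4304·3845.34 + 0.5696·1643.57 ≈ 2591.1111...
→ 2591.11.

2591.11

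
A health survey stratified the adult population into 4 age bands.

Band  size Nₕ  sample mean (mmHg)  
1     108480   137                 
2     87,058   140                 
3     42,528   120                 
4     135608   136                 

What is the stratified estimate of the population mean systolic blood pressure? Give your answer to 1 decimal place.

N = 373674; weights Wₕ = Nₕ/N = (0.2903, 0.2330, 0.1138, 0.3629).
x̄_st = Σ Wₕ·x̄ₕ = 0.2903·137 + 0.2330·140 + 0.1138·120 + 0.3629·136 ≈ 135.401...
→ 135.4.

135.4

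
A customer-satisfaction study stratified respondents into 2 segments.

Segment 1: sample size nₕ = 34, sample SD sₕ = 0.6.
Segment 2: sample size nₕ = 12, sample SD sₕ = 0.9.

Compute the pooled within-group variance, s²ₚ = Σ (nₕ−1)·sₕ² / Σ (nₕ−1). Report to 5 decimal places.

0.47250

1: (34−1)·0.6² = 33·0.36 = 11.88
2: (12−1)·0.9² = 11·0.81 = 8.91
Numerator = 20.79; denominator = Σ(nₕ−1) = 44.
s²ₚ = 20.79/44 = 0.4725 → 0.47250.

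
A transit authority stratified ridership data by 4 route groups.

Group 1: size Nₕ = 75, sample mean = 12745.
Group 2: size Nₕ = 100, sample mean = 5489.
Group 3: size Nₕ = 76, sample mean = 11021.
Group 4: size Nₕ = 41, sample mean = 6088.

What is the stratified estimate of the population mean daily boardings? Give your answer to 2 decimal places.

N = 292; weights Wₕ = Nₕ/N = (0.2568, 0.3425, 0.2603, 0.1404).
x̄_st = Σ Wₕ·x̄ₕ = 0.2568·12745 + 0.3425·5489 + 0.2603·11021 + 0.1404·6088 ≈ 8876.6404...
→ 8876.64.

8876.64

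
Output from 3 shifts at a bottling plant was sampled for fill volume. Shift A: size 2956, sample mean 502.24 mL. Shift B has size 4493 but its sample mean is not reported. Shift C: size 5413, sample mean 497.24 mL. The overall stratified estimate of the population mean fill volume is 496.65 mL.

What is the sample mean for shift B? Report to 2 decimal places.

Σ Nₕx̄ₕ = N·μ, so 4493·x̄_B = 12862·496.65 − (2956·502.24 + 5413·497.24).
= 6387912.3 − 4176181.56 = 2211730.74.
x̄_B = 2211730.74 / 4493 = 492.2615... → 492.26.

492.26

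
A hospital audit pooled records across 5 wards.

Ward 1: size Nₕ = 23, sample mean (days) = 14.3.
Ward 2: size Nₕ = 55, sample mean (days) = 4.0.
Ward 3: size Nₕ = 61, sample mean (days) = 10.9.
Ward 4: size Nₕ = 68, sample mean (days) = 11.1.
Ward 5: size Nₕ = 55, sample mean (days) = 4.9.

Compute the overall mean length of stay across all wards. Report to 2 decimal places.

N = 23 + 55 + 61 + 68 + 55 = 262.
The stratified mean weights each stratum mean by its population share Nₕ/N.
Σ Nₕx̄ₕ = 23·14.3 + 55·4.0 + 61·10.9 + 68·11.1 + 55·4.9 = 328.9 + 220 + 664.9 + 754.8 + 269.5 = 2238.1.
Divide by N: 2238.1 / 262 = 8.5424... → 8.54.

8.54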